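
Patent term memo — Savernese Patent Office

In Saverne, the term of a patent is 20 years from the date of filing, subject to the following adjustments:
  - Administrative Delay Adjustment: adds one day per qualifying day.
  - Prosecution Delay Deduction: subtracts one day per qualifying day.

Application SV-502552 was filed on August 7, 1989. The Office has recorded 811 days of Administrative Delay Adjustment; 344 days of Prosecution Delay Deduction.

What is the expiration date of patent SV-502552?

November 17, 2010

Base term: filing date + 20 years → 7 August 2009.
Administrative Delay Adjustment: +811 days → 27 October 2011.
Prosecution Delay Deduction: −344 days → 17 November 2010.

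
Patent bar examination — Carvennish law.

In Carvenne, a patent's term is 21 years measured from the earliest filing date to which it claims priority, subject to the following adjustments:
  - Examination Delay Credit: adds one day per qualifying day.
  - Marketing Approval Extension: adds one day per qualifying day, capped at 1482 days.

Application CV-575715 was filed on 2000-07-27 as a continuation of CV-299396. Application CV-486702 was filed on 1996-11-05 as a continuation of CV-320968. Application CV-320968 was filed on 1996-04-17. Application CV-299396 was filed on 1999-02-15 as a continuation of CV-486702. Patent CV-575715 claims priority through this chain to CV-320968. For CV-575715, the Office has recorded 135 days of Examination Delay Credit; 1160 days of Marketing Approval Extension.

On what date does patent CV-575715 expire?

2020-11-02

Earliest priority filing: 17 April 1996.
Base term: 17 April 1996 + 21 years → 17 April 2017.
Examination Delay Credit: +135 days → 30 August 2017.
Marketing Approval Extension: 1160 days (within the 1482-day cap) → +1160 days → 2 November 2020.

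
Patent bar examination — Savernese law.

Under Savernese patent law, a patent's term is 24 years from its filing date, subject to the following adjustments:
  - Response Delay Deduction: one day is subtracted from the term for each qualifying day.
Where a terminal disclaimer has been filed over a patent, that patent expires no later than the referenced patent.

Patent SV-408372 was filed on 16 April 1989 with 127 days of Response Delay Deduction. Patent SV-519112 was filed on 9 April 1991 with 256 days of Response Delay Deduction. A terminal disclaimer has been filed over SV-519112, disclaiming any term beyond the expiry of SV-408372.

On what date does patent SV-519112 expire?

Natural term of SV-519112:
  Base: filing + 24 years → 9 April 2015.
  Response Delay Deduction: −256 days → 27 July 2014.
Expiry of referenced patent SV-408372:
  Base: filing + 24 years → 16 April 2013.
  Response Delay Deduction: −127 days → 10 December 2012.
Terminal disclaimer: SV-519112 expires on the earlier of 27 July 2014 and 10 December 2012.

2012-12-10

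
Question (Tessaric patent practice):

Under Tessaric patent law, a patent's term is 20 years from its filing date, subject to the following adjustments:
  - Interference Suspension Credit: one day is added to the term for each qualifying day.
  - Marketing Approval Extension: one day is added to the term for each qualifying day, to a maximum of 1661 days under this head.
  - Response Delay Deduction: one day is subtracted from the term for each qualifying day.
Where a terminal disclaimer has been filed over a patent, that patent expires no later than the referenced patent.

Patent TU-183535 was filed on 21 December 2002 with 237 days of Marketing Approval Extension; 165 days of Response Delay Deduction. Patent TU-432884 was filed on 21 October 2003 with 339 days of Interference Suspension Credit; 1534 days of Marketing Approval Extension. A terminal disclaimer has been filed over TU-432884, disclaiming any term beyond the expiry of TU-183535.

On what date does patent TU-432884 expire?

Natural term of TU-432884:
  Base: filing + 20 years → 21 October 2023.
  Interference Suspension Credit: +339 days → 24 September 2024.
  Marketing Approval Extension: 1534 days (within the 1661-day cap) → +1534 days → 6 December 2028.
Expiry of referenced patent TU-183535:
  Base: filing + 20 years → 21 December 2022.
  Marketing Approval Extension: 237 days (within the 1661-day cap) → +237 days → 15 August 2023.
  Response Delay Deduction: −165 days → 3 March 2023.
Terminal disclaimer: TU-432884 expires on the earlier of 6 December 2028 and 3 March 2023.

March 3, 2023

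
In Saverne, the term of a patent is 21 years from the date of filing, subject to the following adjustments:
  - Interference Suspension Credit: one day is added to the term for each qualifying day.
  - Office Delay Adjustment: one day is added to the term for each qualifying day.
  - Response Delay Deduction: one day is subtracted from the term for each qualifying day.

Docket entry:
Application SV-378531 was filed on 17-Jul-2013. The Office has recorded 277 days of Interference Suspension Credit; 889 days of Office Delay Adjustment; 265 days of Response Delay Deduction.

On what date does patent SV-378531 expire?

Base term: filing date + 21 years → 17 July 2034.
Interference Suspension Credit: +277 days → 20 April 2035.
Office Delay Adjustment: +889 days → 25 September 2037.
Response Delay Deduction: −265 days → 3 January 2037.

January 3, 2037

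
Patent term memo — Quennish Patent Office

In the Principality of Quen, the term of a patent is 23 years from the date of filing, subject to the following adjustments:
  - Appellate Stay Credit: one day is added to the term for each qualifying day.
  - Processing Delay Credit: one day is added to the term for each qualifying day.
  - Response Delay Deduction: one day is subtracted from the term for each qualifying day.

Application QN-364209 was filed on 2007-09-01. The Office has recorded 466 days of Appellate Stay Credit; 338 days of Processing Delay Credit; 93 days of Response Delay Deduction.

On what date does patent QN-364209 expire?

Base term: filing date + 23 years → 1 September 2030.
Appellate Stay Credit: +466 days → 11 December 2031.
Processing Delay Credit: +338 days → 13 November 2032.
Response Delay Deduction: −93 days → 12 August 2032.

August 12, 2032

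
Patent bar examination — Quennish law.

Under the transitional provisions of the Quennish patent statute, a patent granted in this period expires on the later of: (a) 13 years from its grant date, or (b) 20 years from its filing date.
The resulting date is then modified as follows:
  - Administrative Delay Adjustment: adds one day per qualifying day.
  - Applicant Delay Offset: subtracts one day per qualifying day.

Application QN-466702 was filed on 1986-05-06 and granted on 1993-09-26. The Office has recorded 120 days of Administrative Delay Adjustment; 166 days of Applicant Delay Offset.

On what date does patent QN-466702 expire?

2006-08-11

(a) grant + 13 years → 26 September 2006.
(b) filing + 20 years → 6 May 2006.
Later of the two: 26 September 2006.
Administrative Delay Adjustment: +120 days → 24 January 2007.
Applicant Delay Offset: −166 days → 11 August 2006.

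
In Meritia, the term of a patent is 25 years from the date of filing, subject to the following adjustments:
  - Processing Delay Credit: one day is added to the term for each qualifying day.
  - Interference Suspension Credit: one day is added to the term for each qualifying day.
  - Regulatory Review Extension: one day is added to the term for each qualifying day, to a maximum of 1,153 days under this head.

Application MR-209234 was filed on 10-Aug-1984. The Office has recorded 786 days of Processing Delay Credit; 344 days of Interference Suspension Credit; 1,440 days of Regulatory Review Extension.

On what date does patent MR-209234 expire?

Base term: filing date + 25 years → 10 August 2009.
Processing Delay Credit: +786 days → 5 October 2011.
Interference Suspension Credit: +344 days → 13 September 2012.
Regulatory Review Extension: 1440 days claimed exceeds the 1153-day cap, so +1153 days → 10 November 2015.

November 10, 2015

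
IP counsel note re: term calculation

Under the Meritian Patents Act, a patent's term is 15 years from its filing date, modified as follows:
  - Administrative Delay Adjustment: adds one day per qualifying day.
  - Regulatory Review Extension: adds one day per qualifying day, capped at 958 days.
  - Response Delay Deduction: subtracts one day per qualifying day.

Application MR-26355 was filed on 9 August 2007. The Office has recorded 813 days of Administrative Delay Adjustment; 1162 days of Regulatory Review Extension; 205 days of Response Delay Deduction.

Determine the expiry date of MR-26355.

November 22, 2026

Base term: filing date + 15 years → 9 August 2022.
Administrative Delay Adjustment: +813 days → 30 October 2024.
Regulatory Review Extension: 1162 days claimed exceeds the 958-day cap, so +958 days → 15 June 2027.
Response Delay Deduction: −205 days → 22 November 2026.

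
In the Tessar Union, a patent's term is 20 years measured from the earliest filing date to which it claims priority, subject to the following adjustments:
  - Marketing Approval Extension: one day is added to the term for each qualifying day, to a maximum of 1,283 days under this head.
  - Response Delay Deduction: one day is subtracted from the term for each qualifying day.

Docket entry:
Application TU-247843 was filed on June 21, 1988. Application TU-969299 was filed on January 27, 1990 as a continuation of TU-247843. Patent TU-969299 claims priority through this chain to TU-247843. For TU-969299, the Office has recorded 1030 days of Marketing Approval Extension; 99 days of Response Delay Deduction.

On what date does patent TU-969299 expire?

Earliest priority filing: 21 June 1988.
Base term: 21 June 1988 + 20 years → 21 June 2008.
Marketing Approval Extension: 1030 days (within the 1283-day cap) → +1030 days → 17 April 2011.
Response Delay Deduction: −99 days → 8 January 2011.

January 8, 2011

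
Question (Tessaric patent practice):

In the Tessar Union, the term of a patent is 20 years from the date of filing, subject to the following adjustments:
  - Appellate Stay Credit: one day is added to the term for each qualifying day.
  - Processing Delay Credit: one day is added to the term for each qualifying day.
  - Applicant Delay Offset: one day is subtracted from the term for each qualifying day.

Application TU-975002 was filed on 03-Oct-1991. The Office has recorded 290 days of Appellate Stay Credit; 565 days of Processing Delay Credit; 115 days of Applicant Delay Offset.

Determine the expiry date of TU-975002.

Base term: filing date + 20 years → 3 October 2011.
Appellate Stay Credit: +290 days → 19 July 2012.
Processing Delay Credit: +565 days → 4 February 2014.
Applicant Delay Offset: −115 days → 12 October 2013.

October 12, 2013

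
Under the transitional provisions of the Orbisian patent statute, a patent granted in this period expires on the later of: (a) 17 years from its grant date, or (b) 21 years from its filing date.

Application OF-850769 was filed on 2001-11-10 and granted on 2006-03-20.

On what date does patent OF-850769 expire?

March 20, 2023

(a) grant + 17 years → 20 March 2023.
(b) filing + 21 years → 10 November 2022.
Later of the two: 20 March 2023.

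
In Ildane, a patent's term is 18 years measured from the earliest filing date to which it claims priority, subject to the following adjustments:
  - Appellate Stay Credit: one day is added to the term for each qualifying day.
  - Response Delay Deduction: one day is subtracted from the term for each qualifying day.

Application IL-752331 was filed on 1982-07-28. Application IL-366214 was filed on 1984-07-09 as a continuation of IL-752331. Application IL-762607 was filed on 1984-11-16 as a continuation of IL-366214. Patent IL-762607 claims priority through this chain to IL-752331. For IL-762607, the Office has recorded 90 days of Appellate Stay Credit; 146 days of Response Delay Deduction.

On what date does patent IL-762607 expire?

Earliest priority filing: 28 July 1982.
Base term: 28 July 1982 + 18 years → 28 July 2000.
Appellate Stay Credit: +90 days → 26 October 2000.
Response Delay Deduction: −146 days → 2 June 2000.

June 2, 2000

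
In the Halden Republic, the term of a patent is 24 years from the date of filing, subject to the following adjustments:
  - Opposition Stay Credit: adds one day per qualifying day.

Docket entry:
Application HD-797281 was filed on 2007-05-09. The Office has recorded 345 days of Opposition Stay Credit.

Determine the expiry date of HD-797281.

2032-04-18

Base term: filing date + 24 years → 9 May 2031.
Opposition Stay Credit: +345 days → 18 April 2032.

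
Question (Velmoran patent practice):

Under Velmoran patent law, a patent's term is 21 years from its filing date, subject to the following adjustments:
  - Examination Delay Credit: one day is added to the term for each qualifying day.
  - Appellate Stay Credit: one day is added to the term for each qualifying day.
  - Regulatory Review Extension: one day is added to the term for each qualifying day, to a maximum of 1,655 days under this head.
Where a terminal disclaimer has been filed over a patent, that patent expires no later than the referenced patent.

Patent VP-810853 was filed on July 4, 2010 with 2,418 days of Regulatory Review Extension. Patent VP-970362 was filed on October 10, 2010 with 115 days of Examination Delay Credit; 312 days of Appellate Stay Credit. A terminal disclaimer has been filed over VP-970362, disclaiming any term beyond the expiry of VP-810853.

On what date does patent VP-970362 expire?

Natural term of VP-970362:
  Base: filing + 21 years → 10 October 2031.
  Examination Delay Credit: +115 days → 2 February 2032.
  Appellate Stay Credit: +312 days → 10 December 2032.
Expiry of referenced patent VP-810853:
  Base: filing + 21 years → 4 July 2031.
  Regulatory Review Extension: 2418 days claimed exceeds the 1655-day cap, so +1655 days → 14 January 2036.
Terminal disclaimer: VP-970362 expires on the earlier of 10 December 2032 and 14 January 2036.

2032-12-10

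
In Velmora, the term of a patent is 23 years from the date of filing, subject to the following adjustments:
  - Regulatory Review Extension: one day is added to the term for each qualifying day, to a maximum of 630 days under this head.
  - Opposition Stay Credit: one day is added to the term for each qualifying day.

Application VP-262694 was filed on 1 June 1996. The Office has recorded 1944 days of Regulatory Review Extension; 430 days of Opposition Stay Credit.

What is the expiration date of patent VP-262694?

April 26, 2022

Base term: filing date + 23 years → 1 June 2019.
Regulatory Review Extension: 1944 days claimed exceeds the 630-day cap, so +630 days → 20 February 2021.
Opposition Stay Credit: +430 days → 26 April 2022.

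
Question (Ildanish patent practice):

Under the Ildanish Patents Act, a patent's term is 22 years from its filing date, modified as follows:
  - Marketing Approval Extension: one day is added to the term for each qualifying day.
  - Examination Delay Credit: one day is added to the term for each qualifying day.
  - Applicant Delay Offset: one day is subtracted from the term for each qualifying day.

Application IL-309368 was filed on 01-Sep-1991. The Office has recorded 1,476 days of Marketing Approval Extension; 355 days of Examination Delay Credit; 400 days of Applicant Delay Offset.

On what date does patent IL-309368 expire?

Base term: filing date + 22 years → 1 September 2013.
Marketing Approval Extension: +1476 days → 16 September 2017.
Examination Delay Credit: +355 days → 6 September 2018.
Applicant Delay Offset: −400 days → 2 August 2017.

2017-08-02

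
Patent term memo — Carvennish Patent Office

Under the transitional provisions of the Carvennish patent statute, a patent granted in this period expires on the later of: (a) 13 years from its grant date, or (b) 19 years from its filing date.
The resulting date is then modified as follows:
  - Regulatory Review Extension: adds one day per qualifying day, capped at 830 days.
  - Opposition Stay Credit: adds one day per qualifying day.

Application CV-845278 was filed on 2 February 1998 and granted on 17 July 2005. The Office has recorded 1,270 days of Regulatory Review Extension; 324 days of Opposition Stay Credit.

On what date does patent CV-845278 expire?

(a) grant + 13 years → 17 July 2018.
(b) filing + 19 years → 2 February 2017.
Later of the two: 17 July 2018.
Regulatory Review Extension: 1270 days claimed exceeds the 830-day cap, so +830 days → 24 October 2020.
Opposition Stay Credit: +324 days → 13 September 2021.

September 13, 2021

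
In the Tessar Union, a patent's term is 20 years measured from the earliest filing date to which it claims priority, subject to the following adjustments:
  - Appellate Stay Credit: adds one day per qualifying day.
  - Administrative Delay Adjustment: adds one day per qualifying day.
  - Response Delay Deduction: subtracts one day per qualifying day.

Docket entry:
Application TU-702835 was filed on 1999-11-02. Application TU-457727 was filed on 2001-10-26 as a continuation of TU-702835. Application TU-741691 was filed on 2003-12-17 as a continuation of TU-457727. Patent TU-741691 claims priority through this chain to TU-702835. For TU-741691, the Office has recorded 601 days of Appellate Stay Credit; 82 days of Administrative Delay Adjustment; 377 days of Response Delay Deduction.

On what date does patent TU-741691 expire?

Earliest priority filing: 2 November 1999.
Base term: 2 November 1999 + 20 years → 2 November 2019.
Appellate Stay Credit: +601 days → 25 June 2021.
Administrative Delay Adjustment: +82 days → 15 September 2021.
Response Delay Deduction: −377 days → 3 September 2020.

September 3, 2020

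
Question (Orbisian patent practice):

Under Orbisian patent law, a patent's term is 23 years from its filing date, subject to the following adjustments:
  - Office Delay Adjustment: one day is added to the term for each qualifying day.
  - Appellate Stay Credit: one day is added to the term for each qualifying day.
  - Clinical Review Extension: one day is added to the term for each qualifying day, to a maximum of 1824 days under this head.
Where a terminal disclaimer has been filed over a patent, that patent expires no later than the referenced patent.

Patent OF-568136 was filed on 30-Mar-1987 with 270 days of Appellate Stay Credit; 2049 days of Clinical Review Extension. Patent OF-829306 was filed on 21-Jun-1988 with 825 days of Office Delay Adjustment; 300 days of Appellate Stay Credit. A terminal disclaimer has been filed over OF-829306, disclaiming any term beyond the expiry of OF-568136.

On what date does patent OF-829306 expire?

Natural term of OF-829306:
  Base: filing + 23 years → 21 June 2011.
  Office Delay Adjustment: +825 days → 23 September 2013.
  Appellate Stay Credit: +300 days → 20 July 2014.
Expiry of referenced patent OF-568136:
  Base: filing + 23 years → 30 March 2010.
  Appellate Stay Credit: +270 days → 25 December 2010.
  Clinical Review Extension: 2049 days claimed exceeds the 1824-day cap, so +1824 days → 23 December 2015.
Terminal disclaimer: OF-829306 expires on the earlier of 20 July 2014 and 23 December 2015.

July 20, 2014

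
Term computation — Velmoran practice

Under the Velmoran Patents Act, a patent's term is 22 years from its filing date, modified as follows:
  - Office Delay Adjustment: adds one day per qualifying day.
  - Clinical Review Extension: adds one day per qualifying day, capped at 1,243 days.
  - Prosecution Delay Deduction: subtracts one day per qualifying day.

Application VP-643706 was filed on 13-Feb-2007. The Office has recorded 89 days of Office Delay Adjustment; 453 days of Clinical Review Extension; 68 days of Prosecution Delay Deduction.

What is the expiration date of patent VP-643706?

2030-06-02

Base term: filing date + 22 years → 13 February 2029.
Office Delay Adjustment: +89 days → 13 May 2029.
Clinical Review Extension: 453 days (within the 1243-day cap) → +453 days → 9 August 2030.
Prosecution Delay Deduction: −68 days → 2 June 2030.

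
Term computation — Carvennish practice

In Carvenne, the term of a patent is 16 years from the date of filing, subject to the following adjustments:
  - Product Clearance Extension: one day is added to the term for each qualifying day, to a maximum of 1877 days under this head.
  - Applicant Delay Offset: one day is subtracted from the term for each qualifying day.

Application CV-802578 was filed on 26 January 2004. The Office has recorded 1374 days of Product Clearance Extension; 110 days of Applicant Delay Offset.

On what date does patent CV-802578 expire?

July 13, 2023

Base term: filing date + 16 years → 26 January 2020.
Product Clearance Extension: 1374 days (within the 1877-day cap) → +1374 days → 31 October 2023.
Applicant Delay Offset: −110 days → 13 July 2023.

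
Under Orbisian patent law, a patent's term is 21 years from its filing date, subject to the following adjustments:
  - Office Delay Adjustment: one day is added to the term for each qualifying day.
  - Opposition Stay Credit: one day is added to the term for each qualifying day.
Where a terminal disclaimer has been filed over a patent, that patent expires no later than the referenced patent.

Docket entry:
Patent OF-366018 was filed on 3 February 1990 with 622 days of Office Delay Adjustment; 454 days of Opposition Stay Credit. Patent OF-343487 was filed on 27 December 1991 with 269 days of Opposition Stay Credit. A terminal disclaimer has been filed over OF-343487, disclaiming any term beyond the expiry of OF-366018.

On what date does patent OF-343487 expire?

2013-09-22

Natural term of OF-343487:
  Base: filing + 21 years → 27 December 2012.
  Opposition Stay Credit: +269 days → 22 September 2013.
Expiry of referenced patent OF-366018:
  Base: filing + 21 years → 3 February 2011.
  Office Delay Adjustment: +622 days → 17 October 2012.
  Opposition Stay Credit: +454 days → 14 January 2014.
Terminal disclaimer: OF-343487 expires on the earlier of 22 September 2013 and 14 January 2014.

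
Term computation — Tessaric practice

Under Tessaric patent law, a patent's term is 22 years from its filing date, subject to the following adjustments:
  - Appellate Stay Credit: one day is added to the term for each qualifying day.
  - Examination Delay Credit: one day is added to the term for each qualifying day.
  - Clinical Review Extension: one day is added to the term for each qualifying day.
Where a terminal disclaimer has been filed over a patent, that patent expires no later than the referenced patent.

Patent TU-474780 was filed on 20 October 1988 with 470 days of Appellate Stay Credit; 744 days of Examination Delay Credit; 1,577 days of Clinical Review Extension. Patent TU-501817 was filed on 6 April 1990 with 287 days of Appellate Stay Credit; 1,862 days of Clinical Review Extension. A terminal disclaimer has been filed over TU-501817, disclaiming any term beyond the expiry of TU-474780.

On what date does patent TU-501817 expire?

Natural term of TU-501817:
  Base: filing + 22 years → 6 April 2012.
  Appellate Stay Credit: +287 days → 18 January 2013.
  Clinical Review Extension: +1862 days → 23 February 2018.
Expiry of referenced patent TU-474780:
  Base: filing + 22 years → 20 October 2010.
  Appellate Stay Credit: +470 days → 2 February 2012.
  Examination Delay Credit: +744 days → 15 February 2014.
  Clinical Review Extension: +1577 days → 11 June 2018.
Terminal disclaimer: TU-501817 expires on the earlier of 23 February 2018 and 11 June 2018.

2018-02-23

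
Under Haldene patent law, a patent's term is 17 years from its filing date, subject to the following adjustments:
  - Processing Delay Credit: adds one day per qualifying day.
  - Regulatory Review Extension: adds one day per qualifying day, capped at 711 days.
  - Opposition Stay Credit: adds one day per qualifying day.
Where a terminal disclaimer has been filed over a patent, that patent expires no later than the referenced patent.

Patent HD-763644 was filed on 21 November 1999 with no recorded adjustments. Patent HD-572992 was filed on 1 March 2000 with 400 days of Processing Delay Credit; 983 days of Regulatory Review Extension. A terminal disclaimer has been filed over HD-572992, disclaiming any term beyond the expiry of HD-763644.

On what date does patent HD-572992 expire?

November 21, 2016

Natural term of HD-572992:
  Base: filing + 17 years → 1 March 2017.
  Processing Delay Credit: +400 days → 5 April 2018.
  Regulatory Review Extension: 983 days claimed exceeds the 711-day cap, so +711 days → 16 March 2020.
Expiry of referenced patent HD-763644:
  Base: filing + 17 years → 21 November 2016.
Terminal disclaimer: HD-572992 expires on the earlier of 16 March 2020 and 21 November 2016.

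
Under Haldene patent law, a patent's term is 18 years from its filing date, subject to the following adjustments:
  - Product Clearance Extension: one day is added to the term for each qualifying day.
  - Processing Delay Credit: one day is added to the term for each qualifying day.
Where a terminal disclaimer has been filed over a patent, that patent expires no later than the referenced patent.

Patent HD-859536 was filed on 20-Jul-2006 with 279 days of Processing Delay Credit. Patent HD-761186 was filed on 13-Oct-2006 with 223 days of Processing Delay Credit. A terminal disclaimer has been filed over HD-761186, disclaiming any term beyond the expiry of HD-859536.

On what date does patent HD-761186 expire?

April 25, 2025

Natural term of HD-761186:
  Base: filing + 18 years → 13 October 2024.
  Processing Delay Credit: +223 days → 24 May 2025.
Expiry of referenced patent HD-859536:
  Base: filing + 18 years → 20 July 2024.
  Processing Delay Credit: +279 days → 25 April 2025.
Terminal disclaimer: HD-761186 expires on the earlier of 24 May 2025 and 25 April 2025.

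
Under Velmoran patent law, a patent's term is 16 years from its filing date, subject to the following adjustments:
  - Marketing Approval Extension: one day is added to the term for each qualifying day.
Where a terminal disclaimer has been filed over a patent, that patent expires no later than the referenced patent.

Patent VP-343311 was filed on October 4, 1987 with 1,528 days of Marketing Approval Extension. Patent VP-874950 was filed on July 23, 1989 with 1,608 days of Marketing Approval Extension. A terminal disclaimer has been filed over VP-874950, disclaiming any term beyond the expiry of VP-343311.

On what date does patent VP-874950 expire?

2007-12-10

Natural term of VP-874950:
  Base: filing + 16 years → 23 July 2005.
  Marketing Approval Extension: +1608 days → 17 December 2009.
Expiry of referenced patent VP-343311:
  Base: filing + 16 years → 4 October 2003.
  Marketing Approval Extension: +1528 days → 10 December 2007.
Terminal disclaimer: VP-874950 expires on the earlier of 17 December 2009 and 10 December 2007.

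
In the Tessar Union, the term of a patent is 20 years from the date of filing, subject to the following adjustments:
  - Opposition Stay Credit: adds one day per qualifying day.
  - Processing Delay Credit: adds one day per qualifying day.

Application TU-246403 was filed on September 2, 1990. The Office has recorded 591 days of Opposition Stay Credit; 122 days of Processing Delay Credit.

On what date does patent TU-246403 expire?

Base term: filing date + 20 years → 2 September 2010.
Opposition Stay Credit: +591 days → 15 April 2012.
Processing Delay Credit: +122 days → 15 August 2012.

August 15, 2012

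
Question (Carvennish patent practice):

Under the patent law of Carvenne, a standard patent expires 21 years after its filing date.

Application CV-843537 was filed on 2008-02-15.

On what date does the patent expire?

February 15, 2029

Filing date + 21 years → 15 February 2029.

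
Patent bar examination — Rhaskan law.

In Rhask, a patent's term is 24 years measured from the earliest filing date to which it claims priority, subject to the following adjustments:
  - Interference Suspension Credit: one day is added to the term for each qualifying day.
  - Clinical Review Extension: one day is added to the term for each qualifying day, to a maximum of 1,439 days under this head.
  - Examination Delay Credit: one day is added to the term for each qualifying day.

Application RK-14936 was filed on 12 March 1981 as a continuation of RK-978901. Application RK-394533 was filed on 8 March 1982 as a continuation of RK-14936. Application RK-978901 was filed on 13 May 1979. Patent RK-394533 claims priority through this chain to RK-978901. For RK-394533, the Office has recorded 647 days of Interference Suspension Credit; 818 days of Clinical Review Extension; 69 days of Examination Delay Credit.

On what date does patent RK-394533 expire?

July 25, 2007

Earliest priority filing: 13 May 1979.
Base term: 13 May 1979 + 24 years → 13 May 2003.
Interference Suspension Credit: +647 days → 18 February 2005.
Clinical Review Extension: 818 days (within the 1439-day cap) → +818 days → 17 May 2007.
Examination Delay Credit: +69 days → 25 July 2007.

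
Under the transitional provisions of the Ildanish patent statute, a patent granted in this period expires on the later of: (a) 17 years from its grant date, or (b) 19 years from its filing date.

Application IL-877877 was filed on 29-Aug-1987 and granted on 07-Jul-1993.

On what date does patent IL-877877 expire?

July 7, 2010

(a) grant + 17 years → 7 July 2010.
(b) filing + 19 years → 29 August 2006.
Later of the two: 7 July 2010.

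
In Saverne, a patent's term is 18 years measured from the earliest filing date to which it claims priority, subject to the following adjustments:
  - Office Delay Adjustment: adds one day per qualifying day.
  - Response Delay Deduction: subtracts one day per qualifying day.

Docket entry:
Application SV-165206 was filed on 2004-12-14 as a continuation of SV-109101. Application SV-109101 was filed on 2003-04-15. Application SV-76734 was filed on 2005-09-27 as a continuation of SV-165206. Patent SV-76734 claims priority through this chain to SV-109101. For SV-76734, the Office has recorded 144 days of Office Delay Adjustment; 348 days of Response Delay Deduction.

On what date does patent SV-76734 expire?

Earliest priority filing: 15 April 2003.
Base term: 15 April 2003 + 18 years → 15 April 2021.
Office Delay Adjustment: +144 days → 6 September 2021.
Response Delay Deduction: −348 days → 23 September 2020.

2020-09-23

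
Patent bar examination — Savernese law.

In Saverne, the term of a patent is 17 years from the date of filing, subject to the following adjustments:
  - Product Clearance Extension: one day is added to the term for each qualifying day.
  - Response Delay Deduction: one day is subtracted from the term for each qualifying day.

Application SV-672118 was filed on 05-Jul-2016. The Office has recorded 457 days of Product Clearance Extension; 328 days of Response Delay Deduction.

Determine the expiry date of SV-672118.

November 11, 2033

Base term: filing date + 17 years → 5 July 2033.
Product Clearance Extension: +457 days → 5 October 2034.
Response Delay Deduction: −328 days → 11 November 2033.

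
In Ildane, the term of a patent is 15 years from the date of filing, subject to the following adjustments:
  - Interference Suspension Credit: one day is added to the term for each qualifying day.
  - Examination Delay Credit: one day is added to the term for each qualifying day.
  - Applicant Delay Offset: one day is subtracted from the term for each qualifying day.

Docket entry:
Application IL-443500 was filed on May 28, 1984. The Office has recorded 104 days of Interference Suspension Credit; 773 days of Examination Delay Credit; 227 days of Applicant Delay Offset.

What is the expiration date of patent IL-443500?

Base term: filing date + 15 years → 28 May 1999.
Interference Suspension Credit: +104 days → 9 September 1999.
Examination Delay Credit: +773 days → 21 October 2001.
Applicant Delay Offset: −227 days → 8 March 2001.

2001-03-08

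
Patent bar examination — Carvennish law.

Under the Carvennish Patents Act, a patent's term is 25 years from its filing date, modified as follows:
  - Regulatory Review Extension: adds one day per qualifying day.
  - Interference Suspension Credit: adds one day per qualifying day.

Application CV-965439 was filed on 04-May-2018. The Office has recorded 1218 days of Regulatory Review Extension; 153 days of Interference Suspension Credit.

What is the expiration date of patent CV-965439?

2047-02-03

Base term: filing date + 25 years → 4 May 2043.
Regulatory Review Extension: +1218 days → 3 September 2046.
Interference Suspension Credit: +153 days → 3 February 2047.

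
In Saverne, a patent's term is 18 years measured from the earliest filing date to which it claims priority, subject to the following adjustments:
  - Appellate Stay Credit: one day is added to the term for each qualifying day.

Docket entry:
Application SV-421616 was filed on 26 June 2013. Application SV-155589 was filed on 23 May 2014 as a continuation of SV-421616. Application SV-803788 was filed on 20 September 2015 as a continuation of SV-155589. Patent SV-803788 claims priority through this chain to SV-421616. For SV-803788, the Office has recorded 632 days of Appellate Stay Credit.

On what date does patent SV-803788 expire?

Earliest priority filing: 26 June 2013.
Base term: 26 June 2013 + 18 years → 26 June 2031.
Appellate Stay Credit: +632 days → 19 March 2033.

2033-03-19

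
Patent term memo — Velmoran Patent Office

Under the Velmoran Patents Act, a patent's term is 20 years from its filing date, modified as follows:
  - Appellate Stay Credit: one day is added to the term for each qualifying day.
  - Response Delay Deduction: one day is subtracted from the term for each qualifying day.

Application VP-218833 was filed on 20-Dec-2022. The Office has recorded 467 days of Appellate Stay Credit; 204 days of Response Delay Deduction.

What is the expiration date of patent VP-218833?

September 9, 2043

Base term: filing date + 20 years → 20 December 2042.
Appellate Stay Credit: +467 days → 31 March 2044.
Response Delay Deduction: −204 days → 9 September 2043.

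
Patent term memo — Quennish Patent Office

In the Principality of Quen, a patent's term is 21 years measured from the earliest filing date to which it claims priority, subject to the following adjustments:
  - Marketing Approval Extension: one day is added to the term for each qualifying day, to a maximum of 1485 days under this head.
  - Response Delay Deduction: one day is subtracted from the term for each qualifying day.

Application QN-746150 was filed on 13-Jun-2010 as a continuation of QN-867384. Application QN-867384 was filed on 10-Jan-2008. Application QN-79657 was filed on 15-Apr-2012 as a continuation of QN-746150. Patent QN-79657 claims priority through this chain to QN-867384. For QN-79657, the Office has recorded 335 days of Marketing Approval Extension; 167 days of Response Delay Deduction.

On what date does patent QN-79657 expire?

2029-06-27

Earliest priority filing: 10 January 2008.
Base term: 10 January 2008 + 21 years → 10 January 2029.
Marketing Approval Extension: 335 days (within the 1485-day cap) → +335 days → 11 December 2029.
Response Delay Deduction: −167 days → 27 June 2029.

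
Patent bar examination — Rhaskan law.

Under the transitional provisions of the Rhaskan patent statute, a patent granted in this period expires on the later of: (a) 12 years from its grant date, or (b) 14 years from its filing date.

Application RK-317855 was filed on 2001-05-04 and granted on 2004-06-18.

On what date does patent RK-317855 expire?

(a) grant + 12 years → 18 June 2016.
(b) filing + 14 years → 4 May 2015.
Later of the two: 18 June 2016.

2016-06-18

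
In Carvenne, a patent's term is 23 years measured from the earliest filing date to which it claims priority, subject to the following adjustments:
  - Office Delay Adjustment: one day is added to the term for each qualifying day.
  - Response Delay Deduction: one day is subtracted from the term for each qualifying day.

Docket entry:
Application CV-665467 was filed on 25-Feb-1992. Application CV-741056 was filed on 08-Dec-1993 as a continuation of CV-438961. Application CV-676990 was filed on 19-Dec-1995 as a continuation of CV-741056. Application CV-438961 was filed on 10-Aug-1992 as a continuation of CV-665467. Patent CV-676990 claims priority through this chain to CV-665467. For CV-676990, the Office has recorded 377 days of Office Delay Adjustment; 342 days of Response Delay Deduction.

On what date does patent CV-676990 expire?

Earliest priority filing: 25 February 1992.
Base term: 25 February 1992 + 23 years → 25 February 2015.
Office Delay Adjustment: +377 days → 8 March 2016.
Response Delay Deduction: −342 days → 1 April 2015.

April 1, 2015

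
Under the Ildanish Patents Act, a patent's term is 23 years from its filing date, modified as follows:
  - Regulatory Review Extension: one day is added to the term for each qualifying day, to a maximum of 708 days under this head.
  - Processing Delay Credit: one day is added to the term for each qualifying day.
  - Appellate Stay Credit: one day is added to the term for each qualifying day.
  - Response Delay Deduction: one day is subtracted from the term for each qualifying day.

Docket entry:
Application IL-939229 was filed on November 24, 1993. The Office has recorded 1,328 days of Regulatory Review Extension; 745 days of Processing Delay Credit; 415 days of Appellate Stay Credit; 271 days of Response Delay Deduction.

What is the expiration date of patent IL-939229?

2021-04-09

Base term: filing date + 23 years → 24 November 2016.
Regulatory Review Extension: 1328 days claimed exceeds the 708-day cap, so +708 days → 2 November 2018.
Processing Delay Credit: +745 days → 16 November 2020.
Appellate Stay Credit: +415 days → 5 January 2022.
Response Delay Deduction: −271 days → 9 April 2021.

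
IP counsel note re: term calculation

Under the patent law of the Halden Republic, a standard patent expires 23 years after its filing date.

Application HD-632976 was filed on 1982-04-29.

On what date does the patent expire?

Filing date + 23 years → 29 April 2005.

April 29, 2005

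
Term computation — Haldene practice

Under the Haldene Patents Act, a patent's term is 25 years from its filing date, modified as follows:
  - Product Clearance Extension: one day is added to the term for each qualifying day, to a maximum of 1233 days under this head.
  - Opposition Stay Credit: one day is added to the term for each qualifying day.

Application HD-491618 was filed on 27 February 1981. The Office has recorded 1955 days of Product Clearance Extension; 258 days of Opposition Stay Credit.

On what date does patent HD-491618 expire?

March 29, 2010

Base term: filing date + 25 years → 27 February 2006.
Product Clearance Extension: 1955 days claimed exceeds the 1233-day cap, so +1233 days → 14 July 2009.
Opposition Stay Credit: +258 days → 29 March 2010.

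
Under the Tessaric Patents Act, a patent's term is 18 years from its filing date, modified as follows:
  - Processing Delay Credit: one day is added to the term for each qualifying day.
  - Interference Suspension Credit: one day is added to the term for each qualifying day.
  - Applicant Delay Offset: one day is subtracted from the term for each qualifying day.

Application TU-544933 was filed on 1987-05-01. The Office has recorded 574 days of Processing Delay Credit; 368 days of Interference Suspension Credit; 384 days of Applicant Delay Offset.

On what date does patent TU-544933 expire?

November 10, 2006

Base term: filing date + 18 years → 1 May 2005.
Processing Delay Credit: +574 days → 26 November 2006.
Interference Suspension Credit: +368 days → 29 November 2007.
Applicant Delay Offset: −384 days → 10 November 2006.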